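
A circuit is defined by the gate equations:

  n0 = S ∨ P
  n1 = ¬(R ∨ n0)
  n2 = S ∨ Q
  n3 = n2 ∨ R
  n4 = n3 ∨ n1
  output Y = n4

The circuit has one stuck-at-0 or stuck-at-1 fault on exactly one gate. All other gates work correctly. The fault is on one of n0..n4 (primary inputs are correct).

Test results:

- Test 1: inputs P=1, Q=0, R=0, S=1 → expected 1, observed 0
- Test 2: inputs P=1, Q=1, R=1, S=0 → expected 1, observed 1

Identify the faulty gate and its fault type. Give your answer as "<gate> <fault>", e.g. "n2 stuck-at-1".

Fault-free values for test 1 (P=1, Q=0, R=0, S=1): n0=1, n1=0, n2=1, n3=1, n4=1, giving Y=1. Observed 0.
Test 1: faults giving observed 0 are {n2 stuck-at-0, n3 stuck-at-0, n4 stuck-at-0}.
Test 2 (P=1, Q=1, R=1, S=0): fault-free n0=1, n1=0, n2=1, n3=1, n4=1 → 1; observed 1. Eliminates n3 stuck-at-0, n4 stuck-at-0.
Only n2 stuck-at-0 is consistent with every test.

n2 stuck-at-0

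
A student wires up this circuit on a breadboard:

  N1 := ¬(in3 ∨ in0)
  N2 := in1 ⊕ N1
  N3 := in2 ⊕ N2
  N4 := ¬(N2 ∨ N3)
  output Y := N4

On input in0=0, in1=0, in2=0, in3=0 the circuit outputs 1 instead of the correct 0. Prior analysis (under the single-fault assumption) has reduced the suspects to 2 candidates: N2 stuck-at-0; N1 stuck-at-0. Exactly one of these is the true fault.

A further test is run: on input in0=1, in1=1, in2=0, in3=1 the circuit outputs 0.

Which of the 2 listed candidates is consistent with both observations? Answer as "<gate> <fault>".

N1 stuck-at-0

Evaluate each candidate on input in0=1, in1=1, in2=0, in3=1:
  N2 stuck-at-0: N1=0, N2=0 [stuck-at-0], N3=0, N4=1 → 1 — eliminated
  N1 stuck-at-0: N1=0 [stuck-at-0], N2=1, N3=1, N4=0 → 0 — matches
Only N1 stuck-at-0 reproduces the observed 0.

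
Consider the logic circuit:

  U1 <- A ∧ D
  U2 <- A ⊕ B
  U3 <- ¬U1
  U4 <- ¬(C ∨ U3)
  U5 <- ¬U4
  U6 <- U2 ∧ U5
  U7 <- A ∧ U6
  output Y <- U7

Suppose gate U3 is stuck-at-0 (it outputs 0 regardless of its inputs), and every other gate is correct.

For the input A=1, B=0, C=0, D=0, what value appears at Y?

Propagate with U3 forced: U1=0, U2=1, U3=0 [stuck-at-0], U4=1, U5=0, U6=0, U7=0.
So Y = 0. (Without the fault it would be 1.)

0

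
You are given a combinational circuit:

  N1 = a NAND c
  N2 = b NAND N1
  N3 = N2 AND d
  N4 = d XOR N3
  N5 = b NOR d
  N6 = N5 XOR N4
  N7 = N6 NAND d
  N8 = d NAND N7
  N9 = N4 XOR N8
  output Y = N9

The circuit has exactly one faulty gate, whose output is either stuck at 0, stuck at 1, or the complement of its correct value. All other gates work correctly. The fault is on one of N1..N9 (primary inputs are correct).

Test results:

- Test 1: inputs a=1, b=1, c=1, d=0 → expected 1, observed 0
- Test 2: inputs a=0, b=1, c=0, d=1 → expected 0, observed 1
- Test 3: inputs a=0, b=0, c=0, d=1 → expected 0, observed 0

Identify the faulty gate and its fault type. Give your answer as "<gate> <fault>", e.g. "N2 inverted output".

N8 stuck-at-0

Fault-free values for test 1 (a=1, b=1, c=1, d=0): N1=0, N2=1, N3=0, N4=0, N5=0, N6=0, N7=1, N8=1, N9=1, giving Y=1. Observed 0.
Test 1: faults giving observed 0 are {N3 stuck-at-1, N3 inverted output, N4 stuck-at-1, N4 inverted output, N8 stuck-at-0, N8 inverted output, N9 stuck-at-0, N9 inverted output}.
Test 2 (a=0, b=1, c=0, d=1): fault-free N1=1, N2=0, N3=0, N4=1, N5=0, N6=1, N7=0, N8=1, N9=0 → 0; observed 1. Eliminates N3 stuck-at-1, N3 inverted output, N4 stuck-at-1, N4 inverted output, N9 stuck-at-0.
Test 3 (a=0, b=0, c=0, d=1): fault-free N1=1, N2=1, N3=1, N4=0, N5=0, N6=0, N7=1, N8=0, N9=0 → 0; observed 0. Eliminates N8 inverted output, N9 inverted output.
Only N8 stuck-at-0 is consistent with every test.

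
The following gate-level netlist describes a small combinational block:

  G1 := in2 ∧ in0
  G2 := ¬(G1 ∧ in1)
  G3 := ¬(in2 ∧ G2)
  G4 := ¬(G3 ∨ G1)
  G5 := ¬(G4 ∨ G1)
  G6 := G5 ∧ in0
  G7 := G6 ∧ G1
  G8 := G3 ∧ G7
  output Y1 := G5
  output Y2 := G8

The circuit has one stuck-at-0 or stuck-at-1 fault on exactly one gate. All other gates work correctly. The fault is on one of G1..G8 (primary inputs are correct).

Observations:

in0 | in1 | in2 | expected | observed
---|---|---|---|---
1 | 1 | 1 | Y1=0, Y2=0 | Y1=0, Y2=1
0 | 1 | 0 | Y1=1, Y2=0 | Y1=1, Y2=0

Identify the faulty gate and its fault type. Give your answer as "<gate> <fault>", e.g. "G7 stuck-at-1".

Fault-free values for test 1 (in0=1, in1=1, in2=1): G1=1, G2=0, G3=1, G4=0, G5=0, G6=0, G7=0, G8=0, giving Y1=0, Y2=0. Observed Y1=0, Y2=1.
Test 1: faults giving observed Y1=0, Y2=1 are {G6 stuck-at-1, G7 stuck-at-1, G8 stuck-at-1}.
Test 2 (in0=0, in1=1, in2=0): fault-free G1=0, G2=1, G3=1, G4=0, G5=1, G6=0, G7=0, G8=0 → Y1=1, Y2=0; observed Y1=1, Y2=0. Eliminates G7 stuck-at-1, G8 stuck-at-1.
Only G6 stuck-at-1 is consistent with every test.

G6 stuck-at-1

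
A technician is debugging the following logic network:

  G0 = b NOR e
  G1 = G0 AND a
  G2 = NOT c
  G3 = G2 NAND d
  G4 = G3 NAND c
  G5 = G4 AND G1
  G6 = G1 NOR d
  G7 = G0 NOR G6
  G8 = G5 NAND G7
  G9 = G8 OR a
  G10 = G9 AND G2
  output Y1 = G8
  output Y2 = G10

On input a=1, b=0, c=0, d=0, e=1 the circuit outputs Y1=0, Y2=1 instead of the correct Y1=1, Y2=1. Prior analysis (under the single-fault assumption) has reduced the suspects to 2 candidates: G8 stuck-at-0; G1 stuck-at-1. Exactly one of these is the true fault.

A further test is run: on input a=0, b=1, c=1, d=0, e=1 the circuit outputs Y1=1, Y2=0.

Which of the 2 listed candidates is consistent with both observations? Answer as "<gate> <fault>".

G1 stuck-at-1

Evaluate each candidate on input a=0, b=1, c=1, d=0, e=1:
  G8 stuck-at-0: G0=0, G1=0, G2=0, G3=1, G4=0, G5=0, G6=1, G7=0, G8=0 [stuck-at-0], G9=0, G10=0 → Y1=0, Y2=0 — eliminated
  G1 stuck-at-1: G0=0, G1=1 [stuck-at-1], G2=0, G3=1, G4=0, G5=0, G6=0, G7=1, G8=1, G9=1, G10=0 → Y1=1, Y2=0 — matches
Only G1 stuck-at-1 reproduces the observed Y1=1, Y2=0.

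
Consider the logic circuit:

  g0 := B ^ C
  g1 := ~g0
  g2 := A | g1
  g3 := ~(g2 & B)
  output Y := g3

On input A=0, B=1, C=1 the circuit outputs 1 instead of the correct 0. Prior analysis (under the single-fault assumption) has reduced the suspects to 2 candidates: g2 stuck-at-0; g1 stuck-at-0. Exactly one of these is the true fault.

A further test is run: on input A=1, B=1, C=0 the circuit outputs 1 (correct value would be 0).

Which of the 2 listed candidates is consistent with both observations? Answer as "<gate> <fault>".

g2 stuck-at-0

Evaluate each candidate on input A=1, B=1, C=0:
  g2 stuck-at-0: g0=1, g1=0, g2=0 [stuck-at-0], g3=1 → 1 — matches
  g1 stuck-at-0: g0=1, g1=0 [stuck-at-0], g2=1, g3=0 → 0 — eliminated
Only g2 stuck-at-0 reproduces the observed 1.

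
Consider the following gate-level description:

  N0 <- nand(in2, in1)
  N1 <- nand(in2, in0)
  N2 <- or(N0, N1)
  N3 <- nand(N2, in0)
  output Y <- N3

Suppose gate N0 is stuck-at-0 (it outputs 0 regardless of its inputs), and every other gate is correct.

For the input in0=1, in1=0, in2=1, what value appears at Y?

Propagate with N0 forced: N0=0 [stuck-at-0], N1=0, N2=0, N3=1.
So Y = 1. (Without the fault it would be 0.)

1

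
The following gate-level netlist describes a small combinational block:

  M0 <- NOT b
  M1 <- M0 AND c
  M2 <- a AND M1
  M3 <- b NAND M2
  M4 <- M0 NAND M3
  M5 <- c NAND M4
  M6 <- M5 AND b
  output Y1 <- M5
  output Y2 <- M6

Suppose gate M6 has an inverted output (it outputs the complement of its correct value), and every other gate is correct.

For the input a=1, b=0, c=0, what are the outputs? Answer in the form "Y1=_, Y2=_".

Y1=1, Y2=1

Propagate with M6 forced: M0=1, M1=0, M2=0, M3=1, M4=0, M5=1, M6=1 [inverted output].
So the outputs are Y1=1, Y2=1. (Without the fault they would be Y1=1, Y2=0.)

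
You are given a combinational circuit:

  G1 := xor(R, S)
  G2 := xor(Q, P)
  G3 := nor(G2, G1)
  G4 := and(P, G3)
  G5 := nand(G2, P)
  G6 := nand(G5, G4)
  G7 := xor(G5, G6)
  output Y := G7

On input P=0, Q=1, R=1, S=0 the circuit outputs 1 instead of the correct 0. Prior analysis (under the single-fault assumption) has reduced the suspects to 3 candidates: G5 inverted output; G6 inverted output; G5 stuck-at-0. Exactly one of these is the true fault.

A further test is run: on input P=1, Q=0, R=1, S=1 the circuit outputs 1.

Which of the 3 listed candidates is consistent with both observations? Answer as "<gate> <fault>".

G5 stuck-at-0

Evaluate each candidate on input P=1, Q=0, R=1, S=1:
  G5 inverted output: G1=0, G2=1, G3=0, G4=0, G5=1 [inverted output], G6=1, G7=0 → 0 — eliminated
  G6 inverted output: G1=0, G2=1, G3=0, G4=0, G5=0, G6=0 [inverted output], G7=0 → 0 — eliminated
  G5 stuck-at-0: G1=0, G2=1, G3=0, G4=0, G5=0 [stuck-at-0], G6=1, G7=1 → 1 — matches
Only G5 stuck-at-0 reproduces the observed 1.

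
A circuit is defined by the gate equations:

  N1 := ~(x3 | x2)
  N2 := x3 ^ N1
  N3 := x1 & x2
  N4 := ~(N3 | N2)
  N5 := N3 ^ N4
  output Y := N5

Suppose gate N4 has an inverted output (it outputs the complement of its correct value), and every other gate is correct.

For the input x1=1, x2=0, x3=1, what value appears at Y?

1

Propagate with N4 forced: N1=0, N2=1, N3=0, N4=1 [inverted output], N5=1.
So Y = 1. (Without the fault it would be 0.)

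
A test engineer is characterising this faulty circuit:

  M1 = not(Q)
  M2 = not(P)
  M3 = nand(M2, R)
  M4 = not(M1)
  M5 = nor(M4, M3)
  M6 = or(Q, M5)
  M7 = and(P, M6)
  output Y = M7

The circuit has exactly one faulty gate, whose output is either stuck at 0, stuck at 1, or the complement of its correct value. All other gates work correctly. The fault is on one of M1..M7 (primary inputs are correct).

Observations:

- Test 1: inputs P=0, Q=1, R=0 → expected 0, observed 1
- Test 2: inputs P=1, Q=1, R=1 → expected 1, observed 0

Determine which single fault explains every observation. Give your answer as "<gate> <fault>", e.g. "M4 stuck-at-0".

M7 inverted output

Fault-free values for test 1 (P=0, Q=1, R=0): M1=0, M2=1, M3=1, M4=1, M5=0, M6=1, M7=0, giving Y=0. Observed 1.
Test 1: faults giving observed 1 are {M7 stuck-at-1, M7 inverted output}.
Test 2 (P=1, Q=1, R=1): fault-free M1=0, M2=0, M3=1, M4=1, M5=0, M6=1, M7=1 → 1; observed 0. Eliminates M7 stuck-at-1.
Only M7 inverted output is consistent with every test.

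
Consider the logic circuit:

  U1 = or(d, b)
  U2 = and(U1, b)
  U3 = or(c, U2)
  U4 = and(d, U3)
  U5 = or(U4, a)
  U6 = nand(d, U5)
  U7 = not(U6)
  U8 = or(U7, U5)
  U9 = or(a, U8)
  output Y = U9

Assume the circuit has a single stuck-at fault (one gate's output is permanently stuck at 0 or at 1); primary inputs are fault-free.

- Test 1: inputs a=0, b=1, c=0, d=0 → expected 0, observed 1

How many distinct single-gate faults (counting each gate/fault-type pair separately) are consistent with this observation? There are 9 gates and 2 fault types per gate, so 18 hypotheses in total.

6

Fault-free: U1=1, U2=1, U3=1, U4=0, U5=0, U6=1, U7=0, U8=0, U9=0 → 0. Observed 1.
  U1: none of the 2 fault types match ✗
  U2: none of the 2 fault types match ✗
  U3: none of the 2 fault types match ✗
  U4: stuck-at-1 ✓; others ✗
  U5: stuck-at-1 ✓; others ✗
  U6: stuck-at-0 ✓; others ✗
  U7: stuck-at-1 ✓; others ✗
  U8: stuck-at-1 ✓; others ✗
  U9: stuck-at-1 ✓; others ✗
Consistent faults: {U4 stuck-at-1, U5 stuck-at-1, U6 stuck-at-0, U7 stuck-at-1, U8 stuck-at-1, U9 stuck-at-1} — 6 in all.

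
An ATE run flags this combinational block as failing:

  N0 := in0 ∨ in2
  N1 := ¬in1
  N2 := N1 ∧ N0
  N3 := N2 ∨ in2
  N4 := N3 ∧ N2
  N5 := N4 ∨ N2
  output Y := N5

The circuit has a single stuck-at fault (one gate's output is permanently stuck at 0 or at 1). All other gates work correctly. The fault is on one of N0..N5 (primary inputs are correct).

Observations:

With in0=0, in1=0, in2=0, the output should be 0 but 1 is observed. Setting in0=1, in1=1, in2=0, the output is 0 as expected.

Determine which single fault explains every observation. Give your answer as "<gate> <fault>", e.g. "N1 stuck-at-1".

Fault-free values for test 1 (in0=0, in1=0, in2=0): N0=0, N1=1, N2=0, N3=0, N4=0, N5=0, giving Y=0. Observed 1.
Test 1: faults giving observed 1 are {N0 stuck-at-1, N2 stuck-at-1, N4 stuck-at-1, N5 stuck-at-1}.
Test 2 (in0=1, in1=1, in2=0): fault-free N0=1, N1=0, N2=0, N3=0, N4=0, N5=0 → 0; observed 0. Eliminates N2 stuck-at-1, N4 stuck-at-1, N5 stuck-at-1.
Only N0 stuck-at-1 is consistent with every test.

N0 stuck-at-1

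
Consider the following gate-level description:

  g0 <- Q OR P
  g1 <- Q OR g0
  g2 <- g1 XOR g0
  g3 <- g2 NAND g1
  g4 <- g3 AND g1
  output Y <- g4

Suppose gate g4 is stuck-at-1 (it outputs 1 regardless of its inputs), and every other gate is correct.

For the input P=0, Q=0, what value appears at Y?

1

Propagate with g4 forced: g0=0, g1=0, g2=0, g3=1, g4=1 [stuck-at-1].
So Y = 1. (Without the fault it would be 0.)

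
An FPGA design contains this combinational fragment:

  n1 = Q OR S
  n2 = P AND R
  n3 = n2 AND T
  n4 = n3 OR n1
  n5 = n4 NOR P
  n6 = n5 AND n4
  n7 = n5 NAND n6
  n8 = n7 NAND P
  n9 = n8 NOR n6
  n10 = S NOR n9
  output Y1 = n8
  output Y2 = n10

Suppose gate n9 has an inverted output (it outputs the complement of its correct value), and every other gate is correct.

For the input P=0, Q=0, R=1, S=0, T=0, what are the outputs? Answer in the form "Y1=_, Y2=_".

Y1=1, Y2=0

Propagate with n9 forced: n1=0, n2=0, n3=0, n4=0, n5=1, n6=0, n7=1, n8=1, n9=1 [inverted output], n10=0.
So the outputs are Y1=1, Y2=0. (Without the fault they would be Y1=1, Y2=1.)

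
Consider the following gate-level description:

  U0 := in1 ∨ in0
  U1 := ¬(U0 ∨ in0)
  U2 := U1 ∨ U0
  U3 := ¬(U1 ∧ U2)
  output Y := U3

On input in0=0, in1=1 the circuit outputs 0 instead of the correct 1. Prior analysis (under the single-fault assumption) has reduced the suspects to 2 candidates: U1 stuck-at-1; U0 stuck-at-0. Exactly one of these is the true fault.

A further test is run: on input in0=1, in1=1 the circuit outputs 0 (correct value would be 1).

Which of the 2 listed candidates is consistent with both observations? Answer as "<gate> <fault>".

U1 stuck-at-1

Evaluate each candidate on input in0=1, in1=1:
  U1 stuck-at-1: U0=1, U1=1 [stuck-at-1], U2=1, U3=0 → 0 — matches
  U0 stuck-at-0: U0=0 [stuck-at-0], U1=0, U2=0, U3=1 → 1 — eliminated
Only U1 stuck-at-1 reproduces the observed 0.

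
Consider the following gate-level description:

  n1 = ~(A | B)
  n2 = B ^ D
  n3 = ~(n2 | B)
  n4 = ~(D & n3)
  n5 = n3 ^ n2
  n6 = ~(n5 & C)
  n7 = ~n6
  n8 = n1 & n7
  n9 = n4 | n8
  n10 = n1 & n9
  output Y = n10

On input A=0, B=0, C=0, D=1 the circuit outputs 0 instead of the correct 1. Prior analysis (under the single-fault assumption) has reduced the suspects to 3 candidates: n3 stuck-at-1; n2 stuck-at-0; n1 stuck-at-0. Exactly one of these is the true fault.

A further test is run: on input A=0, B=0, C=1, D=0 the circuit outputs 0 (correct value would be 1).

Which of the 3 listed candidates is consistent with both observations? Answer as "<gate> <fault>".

n1 stuck-at-0

Evaluate each candidate on input A=0, B=0, C=1, D=0:
  n3 stuck-at-1: n1=1, n2=0, n3=1 [stuck-at-1], n4=1, n5=1, n6=0, n7=1, n8=1, n9=1, n10=1 → 1 — eliminated
  n2 stuck-at-0: n1=1, n2=0 [stuck-at-0], n3=1, n4=1, n5=1, n6=0, n7=1, n8=1, n9=1, n10=1 → 1 — eliminated
  n1 stuck-at-0: n1=0 [stuck-at-0], n2=0, n3=1, n4=1, n5=1, n6=0, n7=1, n8=0, n9=1, n10=0 → 0 — matches
Only n1 stuck-at-0 reproduces the observed 0.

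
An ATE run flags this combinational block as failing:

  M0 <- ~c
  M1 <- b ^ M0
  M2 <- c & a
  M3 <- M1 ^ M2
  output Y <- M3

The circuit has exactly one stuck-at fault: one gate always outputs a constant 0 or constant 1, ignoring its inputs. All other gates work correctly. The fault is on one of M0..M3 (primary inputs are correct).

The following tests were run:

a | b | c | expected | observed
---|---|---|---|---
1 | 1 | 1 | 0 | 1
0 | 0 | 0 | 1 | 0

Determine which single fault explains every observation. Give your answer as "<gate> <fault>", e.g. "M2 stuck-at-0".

Fault-free values for test 1 (a=1, b=1, c=1): M0=0, M1=1, M2=1, M3=0, giving Y=0. Observed 1.
Test 1: faults giving observed 1 are {M0 stuck-at-1, M1 stuck-at-0, M2 stuck-at-0, M3 stuck-at-1}.
Test 2 (a=0, b=0, c=0): fault-free M0=1, M1=1, M2=0, M3=1 → 1; observed 0. Eliminates M0 stuck-at-1, M2 stuck-at-0, M3 stuck-at-1.
Only M1 stuck-at-0 is consistent with every test.

M1 stuck-at-0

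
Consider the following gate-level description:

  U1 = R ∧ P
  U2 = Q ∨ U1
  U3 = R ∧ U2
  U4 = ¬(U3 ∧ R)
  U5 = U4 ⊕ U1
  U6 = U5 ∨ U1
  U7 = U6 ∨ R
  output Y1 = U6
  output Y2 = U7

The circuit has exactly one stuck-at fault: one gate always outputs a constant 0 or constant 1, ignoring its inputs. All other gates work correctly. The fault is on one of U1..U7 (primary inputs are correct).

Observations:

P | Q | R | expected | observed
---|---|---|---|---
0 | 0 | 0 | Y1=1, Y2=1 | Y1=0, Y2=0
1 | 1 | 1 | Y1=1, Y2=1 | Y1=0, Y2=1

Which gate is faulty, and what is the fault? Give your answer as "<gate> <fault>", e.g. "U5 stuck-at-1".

Fault-free values for test 1 (P=0, Q=0, R=0): U1=0, U2=0, U3=0, U4=1, U5=1, U6=1, U7=1, giving Y1=1, Y2=1. Observed Y1=0, Y2=0.
Test 1: faults giving observed Y1=0, Y2=0 are {U4 stuck-at-0, U5 stuck-at-0, U6 stuck-at-0}.
Test 2 (P=1, Q=1, R=1): fault-free U1=1, U2=1, U3=1, U4=0, U5=1, U6=1, U7=1 → Y1=1, Y2=1; observed Y1=0, Y2=1. Eliminates U4 stuck-at-0, U5 stuck-at-0.
Only U6 stuck-at-0 is consistent with every test.

U6 stuck-at-0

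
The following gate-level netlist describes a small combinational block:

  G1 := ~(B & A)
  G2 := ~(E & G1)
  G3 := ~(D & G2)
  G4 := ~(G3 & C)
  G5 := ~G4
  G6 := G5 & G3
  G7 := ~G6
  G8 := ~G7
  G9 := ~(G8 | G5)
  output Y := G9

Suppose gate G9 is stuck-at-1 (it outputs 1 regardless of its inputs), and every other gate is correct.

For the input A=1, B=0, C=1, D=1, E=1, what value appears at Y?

Propagate with G9 forced: G1=1, G2=0, G3=1, G4=0, G5=1, G6=1, G7=0, G8=1, G9=1 [stuck-at-1].
So Y = 1. (Without the fault it would be 0.)

1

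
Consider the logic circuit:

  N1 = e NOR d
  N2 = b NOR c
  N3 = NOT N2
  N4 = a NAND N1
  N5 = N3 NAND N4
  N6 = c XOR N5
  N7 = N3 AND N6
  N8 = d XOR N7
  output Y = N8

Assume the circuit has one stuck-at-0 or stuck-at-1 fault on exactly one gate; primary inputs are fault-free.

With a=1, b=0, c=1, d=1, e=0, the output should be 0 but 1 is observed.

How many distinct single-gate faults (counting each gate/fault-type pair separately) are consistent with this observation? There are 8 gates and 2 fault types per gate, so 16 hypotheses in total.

8

Fault-free: N1=0, N2=0, N3=1, N4=1, N5=0, N6=1, N7=1, N8=0 → 0. Observed 1.
  N1: stuck-at-1 ✓; others ✗
  N2: stuck-at-1 ✓; others ✗
  N3: stuck-at-0 ✓; others ✗
  N4: stuck-at-0 ✓; others ✗
  N5: stuck-at-1 ✓; others ✗
  N6: stuck-at-0 ✓; others ✗
  N7: stuck-at-0 ✓; others ✗
  N8: stuck-at-1 ✓; others ✗
Consistent faults: {N1 stuck-at-1, N2 stuck-at-1, N3 stuck-at-0, N4 stuck-at-0, N5 stuck-at-1, N6 stuck-at-0, N7 stuck-at-0, N8 stuck-at-1} — 8 in all.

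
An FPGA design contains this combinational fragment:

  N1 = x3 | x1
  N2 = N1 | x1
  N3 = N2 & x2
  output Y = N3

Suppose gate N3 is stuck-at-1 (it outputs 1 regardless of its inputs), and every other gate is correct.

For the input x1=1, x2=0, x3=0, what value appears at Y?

Propagate with N3 forced: N1=1, N2=1, N3=1 [stuck-at-1].
So Y = 1. (Without the fault it would be 0.)

1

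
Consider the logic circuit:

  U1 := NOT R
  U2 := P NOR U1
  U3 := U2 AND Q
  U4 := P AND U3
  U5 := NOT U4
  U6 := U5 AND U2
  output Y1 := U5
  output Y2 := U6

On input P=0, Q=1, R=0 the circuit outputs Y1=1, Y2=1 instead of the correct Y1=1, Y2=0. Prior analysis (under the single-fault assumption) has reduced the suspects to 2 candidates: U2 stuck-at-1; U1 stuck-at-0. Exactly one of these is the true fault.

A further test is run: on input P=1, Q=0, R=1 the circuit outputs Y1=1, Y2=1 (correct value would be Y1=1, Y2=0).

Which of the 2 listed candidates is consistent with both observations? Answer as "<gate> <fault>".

U2 stuck-at-1

Evaluate each candidate on input P=1, Q=0, R=1:
  U2 stuck-at-1: U1=0, U2=1 [stuck-at-1], U3=0, U4=0, U5=1, U6=1 → Y1=1, Y2=1 — matches
  U1 stuck-at-0: U1=0 [stuck-at-0], U2=0, U3=0, U4=0, U5=1, U6=0 → Y1=1, Y2=0 — eliminated
Only U2 stuck-at-1 reproduces the observed Y1=1, Y2=1.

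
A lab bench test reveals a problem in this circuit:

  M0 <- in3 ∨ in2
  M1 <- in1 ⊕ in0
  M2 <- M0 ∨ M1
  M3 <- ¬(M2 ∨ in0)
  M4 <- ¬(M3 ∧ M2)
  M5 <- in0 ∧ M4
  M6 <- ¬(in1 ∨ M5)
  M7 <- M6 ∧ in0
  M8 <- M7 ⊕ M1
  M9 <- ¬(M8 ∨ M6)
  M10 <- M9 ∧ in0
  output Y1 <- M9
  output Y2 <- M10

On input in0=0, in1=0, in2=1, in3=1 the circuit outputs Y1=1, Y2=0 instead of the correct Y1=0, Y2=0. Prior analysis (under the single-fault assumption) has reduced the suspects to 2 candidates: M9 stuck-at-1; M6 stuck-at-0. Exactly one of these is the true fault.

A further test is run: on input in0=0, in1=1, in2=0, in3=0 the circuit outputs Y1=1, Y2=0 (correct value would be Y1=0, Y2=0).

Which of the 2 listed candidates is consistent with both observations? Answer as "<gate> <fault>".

Evaluate each candidate on input in0=0, in1=1, in2=0, in3=0:
  M9 stuck-at-1: M0=0, M1=1, M2=1, M3=0, M4=1, M5=0, M6=0, M7=0, M8=1, M9=1 [stuck-at-1], M10=0 → Y1=1, Y2=0 — matches
  M6 stuck-at-0: M0=0, M1=1, M2=1, M3=0, M4=1, M5=0, M6=0 [stuck-at-0], M7=0, M8=1, M9=0, M10=0 → Y1=0, Y2=0 — eliminated
Only M9 stuck-at-1 reproduces the observed Y1=1, Y2=0.

M9 stuck-at-1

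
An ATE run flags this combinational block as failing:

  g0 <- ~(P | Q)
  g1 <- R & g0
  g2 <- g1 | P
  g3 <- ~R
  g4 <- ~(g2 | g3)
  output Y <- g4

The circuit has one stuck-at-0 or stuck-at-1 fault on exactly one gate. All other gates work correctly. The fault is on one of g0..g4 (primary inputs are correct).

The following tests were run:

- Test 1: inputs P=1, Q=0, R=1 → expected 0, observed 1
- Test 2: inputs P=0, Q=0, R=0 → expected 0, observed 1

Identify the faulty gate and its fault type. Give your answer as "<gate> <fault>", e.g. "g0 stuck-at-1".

g4 stuck-at-1

Fault-free values for test 1 (P=1, Q=0, R=1): g0=0, g1=0, g2=1, g3=0, g4=0, giving Y=0. Observed 1.
Test 1: faults giving observed 1 are {g2 stuck-at-0, g4 stuck-at-1}.
Test 2 (P=0, Q=0, R=0): fault-free g0=1, g1=0, g2=0, g3=1, g4=0 → 0; observed 1. Eliminates g2 stuck-at-0.
Only g4 stuck-at-1 is consistent with every test.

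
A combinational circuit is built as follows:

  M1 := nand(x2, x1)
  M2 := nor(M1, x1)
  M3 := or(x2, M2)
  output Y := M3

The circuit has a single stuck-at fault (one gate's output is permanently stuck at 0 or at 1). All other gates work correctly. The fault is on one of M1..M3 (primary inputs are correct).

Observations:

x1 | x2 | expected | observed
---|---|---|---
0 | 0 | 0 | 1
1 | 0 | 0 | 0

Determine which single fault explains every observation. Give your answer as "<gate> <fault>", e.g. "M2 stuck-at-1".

Fault-free values for test 1 (x1=0, x2=0): M1=1, M2=0, M3=0, giving Y=0. Observed 1.
Test 1: faults giving observed 1 are {M1 stuck-at-0, M2 stuck-at-1, M3 stuck-at-1}.
Test 2 (x1=1, x2=0): fault-free M1=1, M2=0, M3=0 → 0; observed 0. Eliminates M2 stuck-at-1, M3 stuck-at-1.
Only M1 stuck-at-0 is consistent with every test.

M1 stuck-at-0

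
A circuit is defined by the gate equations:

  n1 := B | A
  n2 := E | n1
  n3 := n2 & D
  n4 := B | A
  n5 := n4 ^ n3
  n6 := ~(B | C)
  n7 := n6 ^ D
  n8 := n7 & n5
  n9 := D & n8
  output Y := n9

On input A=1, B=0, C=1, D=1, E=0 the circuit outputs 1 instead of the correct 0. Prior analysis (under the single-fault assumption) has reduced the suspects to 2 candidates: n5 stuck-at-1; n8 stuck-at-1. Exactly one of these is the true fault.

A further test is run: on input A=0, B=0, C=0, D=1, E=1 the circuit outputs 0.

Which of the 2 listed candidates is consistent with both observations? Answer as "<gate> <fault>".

Evaluate each candidate on input A=0, B=0, C=0, D=1, E=1:
  n5 stuck-at-1: n1=0, n2=1, n3=1, n4=0, n5=1 [stuck-at-1], n6=1, n7=0, n8=0, n9=0 → 0 — matches
  n8 stuck-at-1: n1=0, n2=1, n3=1, n4=0, n5=1, n6=1, n7=0, n8=1 [stuck-at-1], n9=1 → 1 — eliminated
Only n5 stuck-at-1 reproduces the observed 0.

n5 stuck-at-1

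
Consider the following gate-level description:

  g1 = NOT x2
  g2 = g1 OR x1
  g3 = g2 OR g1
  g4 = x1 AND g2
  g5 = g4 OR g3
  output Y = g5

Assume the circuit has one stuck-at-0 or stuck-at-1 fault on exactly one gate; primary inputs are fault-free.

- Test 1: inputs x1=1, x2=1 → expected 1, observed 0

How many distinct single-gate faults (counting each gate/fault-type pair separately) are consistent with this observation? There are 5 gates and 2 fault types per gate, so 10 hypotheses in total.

2

Fault-free: g1=0, g2=1, g3=1, g4=1, g5=1 → 1. Observed 0.
  g1 stuck-at-0: output 1 ✗
  g1 stuck-at-1: output 1 ✗
  g2 stuck-at-0: output 0 ✓
  g2 stuck-at-1: output 1 ✗
  g3 stuck-at-0: output 1 ✗
  g3 stuck-at-1: output 1 ✗
  g4 stuck-at-0: output 1 ✗
  g4 stuck-at-1: output 1 ✗
  g5 stuck-at-0: output 0 ✓
  g5 stuck-at-1: output 1 ✗
Consistent faults: {g2 stuck-at-0, g5 stuck-at-0} — 2 in all.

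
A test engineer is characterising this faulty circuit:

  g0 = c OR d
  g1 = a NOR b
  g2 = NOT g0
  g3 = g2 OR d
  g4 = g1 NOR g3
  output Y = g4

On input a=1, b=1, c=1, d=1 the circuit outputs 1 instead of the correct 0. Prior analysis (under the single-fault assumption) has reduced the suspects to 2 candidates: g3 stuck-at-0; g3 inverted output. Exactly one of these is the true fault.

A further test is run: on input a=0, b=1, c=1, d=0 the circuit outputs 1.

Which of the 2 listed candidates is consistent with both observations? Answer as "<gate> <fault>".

g3 stuck-at-0

Evaluate each candidate on input a=0, b=1, c=1, d=0:
  g3 stuck-at-0: g0=1, g1=0, g2=0, g3=0 [stuck-at-0], g4=1 → 1 — matches
  g3 inverted output: g0=1, g1=0, g2=0, g3=1 [inverted output], g4=0 → 0 — eliminated
Only g3 stuck-at-0 reproduces the observed 1.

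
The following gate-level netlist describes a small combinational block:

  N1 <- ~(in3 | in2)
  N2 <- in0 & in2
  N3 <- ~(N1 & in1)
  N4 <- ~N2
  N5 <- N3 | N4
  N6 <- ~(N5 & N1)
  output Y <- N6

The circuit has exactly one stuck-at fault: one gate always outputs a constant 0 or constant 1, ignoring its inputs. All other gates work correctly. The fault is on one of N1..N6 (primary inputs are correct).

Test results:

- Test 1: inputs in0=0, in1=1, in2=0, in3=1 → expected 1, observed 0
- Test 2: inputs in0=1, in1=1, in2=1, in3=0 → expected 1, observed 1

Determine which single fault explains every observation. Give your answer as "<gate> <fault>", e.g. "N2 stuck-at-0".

N1 stuck-at-1

Fault-free values for test 1 (in0=0, in1=1, in2=0, in3=1): N1=0, N2=0, N3=1, N4=1, N5=1, N6=1, giving Y=1. Observed 0.
Test 1: faults giving observed 0 are {N1 stuck-at-1, N6 stuck-at-0}.
Test 2 (in0=1, in1=1, in2=1, in3=0): fault-free N1=0, N2=1, N3=1, N4=0, N5=1, N6=1 → 1; observed 1. Eliminates N6 stuck-at-0.
Only N1 stuck-at-1 is consistent with every test.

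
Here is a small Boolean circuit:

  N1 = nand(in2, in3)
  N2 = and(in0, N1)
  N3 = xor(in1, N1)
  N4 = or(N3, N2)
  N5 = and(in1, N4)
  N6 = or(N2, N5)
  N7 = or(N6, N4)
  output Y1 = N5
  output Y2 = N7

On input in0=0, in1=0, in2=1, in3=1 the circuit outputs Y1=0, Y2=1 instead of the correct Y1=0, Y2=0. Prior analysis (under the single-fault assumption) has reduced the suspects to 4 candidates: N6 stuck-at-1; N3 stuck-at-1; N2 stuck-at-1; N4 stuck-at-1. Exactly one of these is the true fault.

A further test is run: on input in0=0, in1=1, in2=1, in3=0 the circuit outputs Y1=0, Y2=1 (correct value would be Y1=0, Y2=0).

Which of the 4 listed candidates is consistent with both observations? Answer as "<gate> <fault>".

N6 stuck-at-1

Evaluate each candidate on input in0=0, in1=1, in2=1, in3=0:
  N6 stuck-at-1: N1=1, N2=0, N3=0, N4=0, N5=0, N6=1 [stuck-at-1], N7=1 → Y1=0, Y2=1 — matches
  N3 stuck-at-1: N1=1, N2=0, N3=1 [stuck-at-1], N4=1, N5=1, N6=1, N7=1 → Y1=1, Y2=1 — eliminated
  N2 stuck-at-1: N1=1, N2=1 [stuck-at-1], N3=0, N4=1, N5=1, N6=1, N7=1 → Y1=1, Y2=1 — eliminated
  N4 stuck-at-1: N1=1, N2=0, N3=0, N4=1 [stuck-at-1], N5=1, N6=1, N7=1 → Y1=1, Y2=1 — eliminated
Only N6 stuck-at-1 reproduces the observed Y1=0, Y2=1.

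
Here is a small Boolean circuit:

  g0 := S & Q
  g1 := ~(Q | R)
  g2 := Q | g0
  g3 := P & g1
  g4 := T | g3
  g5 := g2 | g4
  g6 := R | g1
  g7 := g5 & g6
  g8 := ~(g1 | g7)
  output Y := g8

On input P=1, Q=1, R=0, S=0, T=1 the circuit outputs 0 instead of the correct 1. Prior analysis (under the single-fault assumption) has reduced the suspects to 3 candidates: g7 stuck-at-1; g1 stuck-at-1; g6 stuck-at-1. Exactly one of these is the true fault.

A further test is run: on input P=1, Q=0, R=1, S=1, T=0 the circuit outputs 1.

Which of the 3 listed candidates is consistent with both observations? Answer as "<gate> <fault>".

g6 stuck-at-1

Evaluate each candidate on input P=1, Q=0, R=1, S=1, T=0:
  g7 stuck-at-1: g0=0, g1=0, g2=0, g3=0, g4=0, g5=0, g6=1, g7=1 [stuck-at-1], g8=0 → 0 — eliminated
  g1 stuck-at-1: g0=0, g1=1 [stuck-at-1], g2=0, g3=1, g4=1, g5=1, g6=1, g7=1, g8=0 → 0 — eliminated
  g6 stuck-at-1: g0=0, g1=0, g2=0, g3=0, g4=0, g5=0, g6=1 [stuck-at-1], g7=0, g8=1 → 1 — matches
Only g6 stuck-at-1 reproduces the observed 1.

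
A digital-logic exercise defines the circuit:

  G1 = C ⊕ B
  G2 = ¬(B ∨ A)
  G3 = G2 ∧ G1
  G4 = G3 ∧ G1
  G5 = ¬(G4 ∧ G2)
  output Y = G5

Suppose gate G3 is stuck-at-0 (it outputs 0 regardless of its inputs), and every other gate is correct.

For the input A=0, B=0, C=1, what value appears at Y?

1

Propagate with G3 forced: G1=1, G2=1, G3=0 [stuck-at-0], G4=0, G5=1.
So Y = 1. (Without the fault it would be 0.)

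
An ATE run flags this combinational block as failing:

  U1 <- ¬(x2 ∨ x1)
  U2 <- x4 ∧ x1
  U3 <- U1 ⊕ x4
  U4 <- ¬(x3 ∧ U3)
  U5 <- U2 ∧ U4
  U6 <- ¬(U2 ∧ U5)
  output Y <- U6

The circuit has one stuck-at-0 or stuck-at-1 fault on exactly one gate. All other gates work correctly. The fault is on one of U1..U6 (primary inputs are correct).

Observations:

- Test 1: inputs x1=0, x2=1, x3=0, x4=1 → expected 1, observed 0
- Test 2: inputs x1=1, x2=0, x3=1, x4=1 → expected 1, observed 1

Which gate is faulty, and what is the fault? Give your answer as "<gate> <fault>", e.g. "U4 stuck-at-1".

Fault-free values for test 1 (x1=0, x2=1, x3=0, x4=1): U1=0, U2=0, U3=1, U4=1, U5=0, U6=1, giving Y=1. Observed 0.
Test 1: faults giving observed 0 are {U2 stuck-at-1, U6 stuck-at-0}.
Test 2 (x1=1, x2=0, x3=1, x4=1): fault-free U1=0, U2=1, U3=1, U4=0, U5=0, U6=1 → 1; observed 1. Eliminates U6 stuck-at-0.
Only U2 stuck-at-1 is consistent with every test.

U2 stuck-at-1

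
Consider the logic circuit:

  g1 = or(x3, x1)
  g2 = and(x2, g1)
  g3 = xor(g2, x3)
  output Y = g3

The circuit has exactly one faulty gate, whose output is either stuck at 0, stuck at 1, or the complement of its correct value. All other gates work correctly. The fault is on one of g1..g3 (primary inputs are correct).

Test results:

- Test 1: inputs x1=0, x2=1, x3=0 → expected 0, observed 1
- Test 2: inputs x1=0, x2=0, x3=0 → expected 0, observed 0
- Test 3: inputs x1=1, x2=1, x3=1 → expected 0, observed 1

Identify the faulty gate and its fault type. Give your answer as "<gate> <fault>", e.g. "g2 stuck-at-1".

g1 inverted output

Fault-free values for test 1 (x1=0, x2=1, x3=0): g1=0, g2=0, g3=0, giving Y=0. Observed 1.
Test 1: faults giving observed 1 are {g1 stuck-at-1, g1 inverted output, g2 stuck-at-1, g2 inverted output, g3 stuck-at-1, g3 inverted output}.
Test 2 (x1=0, x2=0, x3=0): fault-free g1=0, g2=0, g3=0 → 0; observed 0. Eliminates g2 stuck-at-1, g2 inverted output, g3 stuck-at-1, g3 inverted output.
Test 3 (x1=1, x2=1, x3=1): fault-free g1=1, g2=1, g3=0 → 0; observed 1. Eliminates g1 stuck-at-1.
Only g1 inverted output is consistent with every test.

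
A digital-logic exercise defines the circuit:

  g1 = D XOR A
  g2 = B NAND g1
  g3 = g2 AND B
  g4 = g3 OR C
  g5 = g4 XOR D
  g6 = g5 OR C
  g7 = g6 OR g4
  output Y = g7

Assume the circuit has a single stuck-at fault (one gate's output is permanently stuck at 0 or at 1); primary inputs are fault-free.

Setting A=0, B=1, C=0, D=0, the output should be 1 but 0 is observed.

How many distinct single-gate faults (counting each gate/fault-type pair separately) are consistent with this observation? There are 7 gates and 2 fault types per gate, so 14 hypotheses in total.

Fault-free: g1=0, g2=1, g3=1, g4=1, g5=1, g6=1, g7=1 → 1. Observed 0.
  g1 stuck-at-0: output 1 ✗
  g1 stuck-at-1: output 0 ✓
  g2 stuck-at-0: output 0 ✓
  g2 stuck-at-1: output 1 ✗
  g3 stuck-at-0: output 0 ✓
  g3 stuck-at-1: output 1 ✗
  g4 stuck-at-0: output 0 ✓
  g4 stuck-at-1: output 1 ✗
  g5 stuck-at-0: output 1 ✗
  g5 stuck-at-1: output 1 ✗
  g6 stuck-at-0: output 1 ✗
  g6 stuck-at-1: output 1 ✗
  g7 stuck-at-0: output 0 ✓
  g7 stuck-at-1: output 1 ✗
Consistent faults: {g1 stuck-at-1, g2 stuck-at-0, g3 stuck-at-0, g4 stuck-at-0, g7 stuck-at-0} — 5 in all.

5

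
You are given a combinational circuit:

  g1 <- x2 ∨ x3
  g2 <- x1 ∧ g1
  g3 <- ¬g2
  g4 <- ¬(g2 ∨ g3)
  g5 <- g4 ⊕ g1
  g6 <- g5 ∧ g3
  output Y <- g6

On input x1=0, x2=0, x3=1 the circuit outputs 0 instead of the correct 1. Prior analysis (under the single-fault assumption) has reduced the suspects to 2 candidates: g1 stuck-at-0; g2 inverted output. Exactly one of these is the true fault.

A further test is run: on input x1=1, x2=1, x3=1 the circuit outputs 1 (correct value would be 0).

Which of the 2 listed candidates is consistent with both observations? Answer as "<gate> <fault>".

Evaluate each candidate on input x1=1, x2=1, x3=1:
  g1 stuck-at-0: g1=0 [stuck-at-0], g2=0, g3=1, g4=0, g5=0, g6=0 → 0 — eliminated
  g2 inverted output: g1=1, g2=0 [inverted output], g3=1, g4=0, g5=1, g6=1 → 1 — matches
Only g2 inverted output reproduces the observed 1.

g2 inverted output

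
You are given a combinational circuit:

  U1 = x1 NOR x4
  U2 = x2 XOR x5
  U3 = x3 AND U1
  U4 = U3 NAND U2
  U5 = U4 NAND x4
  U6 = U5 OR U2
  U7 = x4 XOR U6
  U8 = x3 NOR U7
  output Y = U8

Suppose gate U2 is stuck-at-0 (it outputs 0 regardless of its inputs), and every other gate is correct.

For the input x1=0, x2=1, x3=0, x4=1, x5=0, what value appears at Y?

Propagate with U2 forced: U1=0, U2=0 [stuck-at-0], U3=0, U4=1, U5=0, U6=0, U7=1, U8=0.
So Y = 0. (Without the fault it would be 1.)

0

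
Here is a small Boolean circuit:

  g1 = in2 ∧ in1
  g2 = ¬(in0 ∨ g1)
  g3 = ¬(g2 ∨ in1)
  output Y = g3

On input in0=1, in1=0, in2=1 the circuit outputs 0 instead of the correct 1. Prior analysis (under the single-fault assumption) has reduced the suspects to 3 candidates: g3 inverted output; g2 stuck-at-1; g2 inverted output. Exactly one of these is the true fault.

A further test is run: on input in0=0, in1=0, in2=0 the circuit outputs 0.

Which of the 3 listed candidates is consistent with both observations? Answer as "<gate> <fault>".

g2 stuck-at-1

Evaluate each candidate on input in0=0, in1=0, in2=0:
  g3 inverted output: g1=0, g2=1, g3=1 [inverted output] → 1 — eliminated
  g2 stuck-at-1: g1=0, g2=1 [stuck-at-1], g3=0 → 0 — matches
  g2 inverted output: g1=0, g2=0 [inverted output], g3=1 → 1 — eliminated
Only g2 stuck-at-1 reproduces the observed 0.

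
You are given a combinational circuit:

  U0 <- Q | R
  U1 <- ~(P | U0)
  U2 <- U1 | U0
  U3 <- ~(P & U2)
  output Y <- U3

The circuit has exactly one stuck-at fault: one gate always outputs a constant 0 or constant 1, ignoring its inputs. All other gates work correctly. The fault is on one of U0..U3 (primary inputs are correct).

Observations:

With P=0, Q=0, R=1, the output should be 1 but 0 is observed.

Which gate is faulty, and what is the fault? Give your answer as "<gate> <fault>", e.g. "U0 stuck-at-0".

Fault-free values for test 1 (P=0, Q=0, R=1): U0=1, U1=0, U2=1, U3=1, giving Y=1. Observed 0.
Test 1: faults giving observed 0 are {U3 stuck-at-0}.
Only U3 stuck-at-0 is consistent with every test.

U3 stuck-at-0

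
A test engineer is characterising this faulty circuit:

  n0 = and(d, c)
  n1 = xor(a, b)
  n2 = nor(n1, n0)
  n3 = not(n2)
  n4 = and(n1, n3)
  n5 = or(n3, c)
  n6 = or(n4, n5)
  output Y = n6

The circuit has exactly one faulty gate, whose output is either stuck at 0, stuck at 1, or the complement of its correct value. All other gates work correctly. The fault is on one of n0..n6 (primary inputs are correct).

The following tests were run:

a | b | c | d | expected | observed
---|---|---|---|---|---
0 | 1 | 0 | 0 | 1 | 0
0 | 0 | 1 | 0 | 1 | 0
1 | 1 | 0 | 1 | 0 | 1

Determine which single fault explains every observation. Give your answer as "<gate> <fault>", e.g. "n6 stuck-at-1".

n6 inverted output

Fault-free values for test 1 (a=0, b=1, c=0, d=0): n0=0, n1=1, n2=0, n3=1, n4=1, n5=1, n6=1, giving Y=1. Observed 0.
Test 1: faults giving observed 0 are {n1 stuck-at-0, n1 inverted output, n2 stuck-at-1, n2 inverted output, n3 stuck-at-0, n3 inverted output, n6 stuck-at-0, n6 inverted output}.
Test 2 (a=0, b=0, c=1, d=0): fault-free n0=0, n1=0, n2=1, n3=0, n4=0, n5=1, n6=1 → 1; observed 0. Eliminates n1 stuck-at-0, n1 inverted output, n2 stuck-at-1, n2 inverted output, n3 stuck-at-0, n3 inverted output.
Test 3 (a=1, b=1, c=0, d=1): fault-free n0=0, n1=0, n2=1, n3=0, n4=0, n5=0, n6=0 → 0; observed 1. Eliminates n6 stuck-at-0.
Only n6 inverted output is consistent with every test.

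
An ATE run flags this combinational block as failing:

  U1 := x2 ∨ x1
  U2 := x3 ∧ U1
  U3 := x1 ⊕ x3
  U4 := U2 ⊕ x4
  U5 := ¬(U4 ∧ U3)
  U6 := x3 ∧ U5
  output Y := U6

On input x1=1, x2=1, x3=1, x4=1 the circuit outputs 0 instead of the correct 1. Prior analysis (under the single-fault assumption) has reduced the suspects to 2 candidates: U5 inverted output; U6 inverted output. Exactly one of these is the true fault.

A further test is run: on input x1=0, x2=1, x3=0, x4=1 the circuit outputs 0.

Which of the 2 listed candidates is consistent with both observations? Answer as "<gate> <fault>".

Evaluate each candidate on input x1=0, x2=1, x3=0, x4=1:
  U5 inverted output: U1=1, U2=0, U3=0, U4=1, U5=0 [inverted output], U6=0 → 0 — matches
  U6 inverted output: U1=1, U2=0, U3=0, U4=1, U5=1, U6=1 [inverted output] → 1 — eliminated
Only U5 inverted output reproduces the observed 0.

U5 inverted output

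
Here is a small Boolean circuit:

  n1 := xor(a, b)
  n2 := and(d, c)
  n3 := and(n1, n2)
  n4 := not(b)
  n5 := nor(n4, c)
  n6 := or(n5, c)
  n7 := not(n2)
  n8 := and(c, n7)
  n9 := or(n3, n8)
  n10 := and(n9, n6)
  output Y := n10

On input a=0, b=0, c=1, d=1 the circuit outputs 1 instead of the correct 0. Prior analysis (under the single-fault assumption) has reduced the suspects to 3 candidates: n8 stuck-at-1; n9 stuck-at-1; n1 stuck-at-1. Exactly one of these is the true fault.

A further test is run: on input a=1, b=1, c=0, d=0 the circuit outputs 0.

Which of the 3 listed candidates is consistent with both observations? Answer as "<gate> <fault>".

Evaluate each candidate on input a=1, b=1, c=0, d=0:
  n8 stuck-at-1: n1=0, n2=0, n3=0, n4=0, n5=1, n6=1, n7=1, n8=1 [stuck-at-1], n9=1, n10=1 → 1 — eliminated
  n9 stuck-at-1: n1=0, n2=0, n3=0, n4=0, n5=1, n6=1, n7=1, n8=0, n9=1 [stuck-at-1], n10=1 → 1 — eliminated
  n1 stuck-at-1: n1=1 [stuck-at-1], n2=0, n3=0, n4=0, n5=1, n6=1, n7=1, n8=0, n9=0, n10=0 → 0 — matches
Only n1 stuck-at-1 reproduces the observed 0.

n1 stuck-at-1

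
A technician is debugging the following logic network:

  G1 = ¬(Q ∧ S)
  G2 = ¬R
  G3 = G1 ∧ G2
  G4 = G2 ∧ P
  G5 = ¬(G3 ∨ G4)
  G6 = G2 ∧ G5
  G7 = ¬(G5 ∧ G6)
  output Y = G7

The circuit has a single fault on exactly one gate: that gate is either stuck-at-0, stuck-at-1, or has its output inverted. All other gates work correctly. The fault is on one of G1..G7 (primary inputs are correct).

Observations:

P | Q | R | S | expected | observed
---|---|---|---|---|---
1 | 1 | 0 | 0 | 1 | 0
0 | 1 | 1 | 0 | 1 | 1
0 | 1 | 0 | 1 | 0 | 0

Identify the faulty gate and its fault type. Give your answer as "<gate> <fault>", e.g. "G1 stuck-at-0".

Fault-free values for test 1 (P=1, Q=1, R=0, S=0): G1=1, G2=1, G3=1, G4=1, G5=0, G6=0, G7=1, giving Y=1. Observed 0.
Test 1: faults giving observed 0 are {G5 stuck-at-1, G5 inverted output, G7 stuck-at-0, G7 inverted output}.
Test 2 (P=0, Q=1, R=1, S=0): fault-free G1=1, G2=0, G3=0, G4=0, G5=1, G6=0, G7=1 → 1; observed 1. Eliminates G7 stuck-at-0, G7 inverted output.
Test 3 (P=0, Q=1, R=0, S=1): fault-free G1=0, G2=1, G3=0, G4=0, G5=1, G6=1, G7=0 → 0; observed 0. Eliminates G5 inverted output.
Only G5 stuck-at-1 is consistent with every test.

G5 stuck-at-1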